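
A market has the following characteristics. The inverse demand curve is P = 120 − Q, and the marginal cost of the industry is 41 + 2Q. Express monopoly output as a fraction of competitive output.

Q_m/Q_c = 0.75

The monopolist equates marginal revenue to marginal cost: 120 − 2Q = 41 + 2Q, so Q = 19.75. From demand, P = 100.25.
Under competition P = MC: 120 − Q = 41 + 2Q ⇒ Q = 79/3, P = 281/3.
Ratio Q_m/Q_c = 19.75/(79/3) = 0.75.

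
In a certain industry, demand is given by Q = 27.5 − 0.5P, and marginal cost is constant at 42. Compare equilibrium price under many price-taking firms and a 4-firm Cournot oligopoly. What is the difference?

Inverting demand: P = 55 − 2Q.
Perfect competition: P = MC = 42, so 55 − 2Q = 42 and Q = 6.5.
With 4 symmetric Cournot firms, each firm's FOC gives 55 − 10q = 42, so q = 1.3, Q = 4·1.3 = 5.2, and P = 44.6.
Change in equilibrium price: 44.6 − 42 = 2.6.

P rises by 2.6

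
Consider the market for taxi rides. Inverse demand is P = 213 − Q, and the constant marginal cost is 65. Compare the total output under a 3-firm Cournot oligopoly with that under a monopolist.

Cournot with 3 identical firms: the symmetric best-response condition is 213 − 4q = 65. Each firm produces q = 37, total output Q = 111, price P = 102.
The monopolist equates marginal revenue to marginal cost: 213 − 2Q = 65, so Q = 74. From demand, P = 139.

Cournot: Q = 111; Monopoly: Q = 74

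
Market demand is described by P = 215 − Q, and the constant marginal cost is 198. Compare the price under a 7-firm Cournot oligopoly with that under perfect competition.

In a 7-firm Cournot equilibrium, symmetry and the first-order condition give q = (215 − 198)/(8) = 2.125. So Q = 14.875 and P = 200.125.
Under competition P = MC = 198, so Q = (215 − 198)/1 = 17.

Cournot: P = 200.125; Competition: P = 198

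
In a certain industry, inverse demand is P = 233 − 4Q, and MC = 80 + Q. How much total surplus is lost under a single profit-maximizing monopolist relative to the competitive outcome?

DWL = 462.4

Under competition P = MC: 233 − 4Q = 80 + Q ⇒ Q = 30.6, P = 110.6.
The monopolist equates marginal revenue to marginal cost: 233 − 8Q = 80 + Q, so Q = 17. From demand, P = 165.
CS = ½·(233 − 110.6)·30.6 = 1872.72; PS = (110.6·30.6 − 80·30.6 − ½·1·30.6²) = 468.18; TS = 2340.9.
CS = ½·(233 − 165)·17 = 578; PS = (165·17 − 80·17 − ½·1·17²) = 1300.5; TS = 1878.5.
DWL = 2340.9 − 1878.5 = 462.4.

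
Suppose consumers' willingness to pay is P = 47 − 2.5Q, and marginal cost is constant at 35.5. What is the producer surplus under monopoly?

PS = 13.225

Monopoly sets MR = MC: 47 − 5Q = 35.5 ⇒ Q = 2.3, P = 47 − 2.5·2.3 = 41.25.
PS = (41.25 − 35.5)·2.3 = 13.225.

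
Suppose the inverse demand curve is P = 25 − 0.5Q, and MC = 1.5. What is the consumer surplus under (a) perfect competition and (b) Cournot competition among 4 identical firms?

Competition: CS = 552.25; Cournot: CS = 353.44

Under competition P = MC = 1.5, so Q = (25 − 1.5)/0.5 = 47.
CS = ½·(25 − 1.5)·47 = 552.25.
Cournot with 4 identical firms: the symmetric best-response condition is 25 − 2.5q = 1.5. Each firm produces q = 9.4, total output Q = 37.6, price P = 6.2.
CS = ½·(25 − 6.2)·37.6 = 353.44.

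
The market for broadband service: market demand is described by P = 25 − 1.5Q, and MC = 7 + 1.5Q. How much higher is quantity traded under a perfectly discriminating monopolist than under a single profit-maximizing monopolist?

Quantity traded rises by 2

The monopolist equates marginal revenue to marginal cost: 25 − 3Q = 7 + 1.5Q, so Q = 4. From demand, P = 19.
With perfect price discrimination, output is the efficient level Q = 6 (where demand meets MC), but every buyer pays their willingness to pay: CS = 0 and PS = total surplus.
Change in quantity traded: 6 − 4 = 2.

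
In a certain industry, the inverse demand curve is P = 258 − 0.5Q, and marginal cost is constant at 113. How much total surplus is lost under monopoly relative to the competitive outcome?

Under competition P = MC = 113, so Q = (258 − 113)/0.5 = 290.
Monopoly sets MR = MC: 258 − Q = 113 ⇒ Q = 145, P = 258 − 0.5·145 = 185.5.
DWL is the triangle between Q = 145 and Q = 290: ½·(290 − 145)·(185.5 − 113) = 5256.25.

DWL = 5256.25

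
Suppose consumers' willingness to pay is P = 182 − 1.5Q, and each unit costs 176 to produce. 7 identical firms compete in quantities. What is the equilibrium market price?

P = 176.75

With 7 symmetric Cournot firms, each firm's FOC gives 182 − 12q = 176, so q = 0.5, Q = 7·0.5 = 3.5, and P = 176.75.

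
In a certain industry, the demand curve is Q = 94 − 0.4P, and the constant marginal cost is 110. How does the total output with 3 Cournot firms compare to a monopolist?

Cournot: Q = 37.5; Monopoly: Q = 25

Inverting demand: P = 235 − 2.5Q.
In a 3-firm Cournot equilibrium, symmetry and the first-order condition give q = (235 − 110)/(10) = 12.5. So Q = 37.5 and P = 141.25.
Monopoly sets MR = MC: 235 − 5Q = 110 ⇒ Q = 25, P = 235 − 2.5·25 = 172.5.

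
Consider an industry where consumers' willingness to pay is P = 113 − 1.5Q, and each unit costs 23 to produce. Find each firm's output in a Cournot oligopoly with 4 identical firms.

With 4 symmetric Cournot firms, each firm's FOC gives 113 − 7.5q = 23, so q = 12, Q = 4·12 = 48, and P = 41.

q_i = 12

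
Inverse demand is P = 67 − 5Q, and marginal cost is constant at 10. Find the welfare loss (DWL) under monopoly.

DWL = 81.225

Competitive firms price at marginal cost: P = 10, giving Q = 11.4.
A monopolist chooses Q where MR = MC. MR = 67 − 10Q; setting this equal to 10 gives Q = 5.7 and P = 38.5.
DWL is the triangle between Q = 5.7 and Q = 11.4: ½·(11.4 − 5.7)·(38.5 − 10) = 81.225.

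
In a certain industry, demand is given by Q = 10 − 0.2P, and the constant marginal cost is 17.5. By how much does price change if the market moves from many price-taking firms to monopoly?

P rises by 16.25

Inverting demand: P = 50 − 5Q.
Competitive firms price at marginal cost: P = 17.5, giving Q = 6.5.
The monopolist equates marginal revenue to marginal cost: 50 − 10Q = 17.5, so Q = 3.25. From demand, P = 33.75.
Change in price: 33.75 − 17.5 = 16.25.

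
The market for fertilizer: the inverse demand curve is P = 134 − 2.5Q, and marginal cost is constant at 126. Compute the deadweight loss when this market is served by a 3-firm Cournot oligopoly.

Competitive firms price at marginal cost: P = 126, giving Q = 3.2.
With 3 symmetric Cournot firms, each firm's FOC gives 134 − 10q = 126, so q = 0.8, Q = 3·0.8 = 2.4, and P = 128.
DWL is the triangle between Q = 2.4 and Q = 3.2: ½·(3.2 − 2.4)·(128 − 126) = 0.8.

DWL = 0.8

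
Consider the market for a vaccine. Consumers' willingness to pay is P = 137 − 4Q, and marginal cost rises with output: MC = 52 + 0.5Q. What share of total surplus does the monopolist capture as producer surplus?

A monopolist chooses Q where MR = MC. MR = 137 − 8Q; setting this equal to 52 + 0.5Q gives Q = 10 and P = 97.
CS = ½·(137 − 97)·10 = 200.
PS = P·Q − VC(Q) = 97·10 − (52·10 + ½·0.5·10²) = 425.
Share captured = PS/TS = 425/625 = 0.68.

PS/TS = 0.68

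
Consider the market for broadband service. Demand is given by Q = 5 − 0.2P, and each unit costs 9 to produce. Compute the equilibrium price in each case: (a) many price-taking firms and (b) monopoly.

Inverting demand: P = 25 − 5Q.
Perfect competition: P = MC = 9, so 25 − 5Q = 9 and Q = 3.2.
A monopolist chooses Q where MR = MC. MR = 25 − 10Q; setting this equal to 9 gives Q = 1.6 and P = 17.

Competition: P = 9; Monopoly: P = 17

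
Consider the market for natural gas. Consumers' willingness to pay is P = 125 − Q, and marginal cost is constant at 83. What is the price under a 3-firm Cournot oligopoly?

P = 93.5

Cournot with 3 identical firms: the symmetric best-response condition is 125 − 4q = 83. Each firm produces q = 10.5, total output Q = 31.5, price P = 93.5.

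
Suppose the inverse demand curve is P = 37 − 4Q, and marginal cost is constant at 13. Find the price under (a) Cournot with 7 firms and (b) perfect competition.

Cournot: P = 16; Competition: P = 13

With 7 symmetric Cournot firms, each firm's FOC gives 37 − 32q = 13, so q = 0.75, Q = 7·0.75 = 5.25, and P = 16.
Perfect competition: P = MC = 13, so 37 − 4Q = 13 and Q = 6.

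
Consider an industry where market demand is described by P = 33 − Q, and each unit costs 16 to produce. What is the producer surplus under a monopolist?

PS = 72.25

The monopolist equates marginal revenue to marginal cost: 33 − 2Q = 16, so Q = 8.5. From demand, P = 24.5.
PS = (24.5 − 16)·8.5 = 72.25.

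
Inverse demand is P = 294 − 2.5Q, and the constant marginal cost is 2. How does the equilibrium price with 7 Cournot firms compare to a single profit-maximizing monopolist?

Cournot: P = 38.5; Monopoly: P = 148

In a 7-firm Cournot equilibrium, symmetry and the first-order condition give q = (294 − 2)/(20) = 14.6. So Q = 102.2 and P = 38.5.
Monopoly sets MR = MC: 294 − 5Q = 2 ⇒ Q = 58.4, P = 294 − 2.5·58.4 = 148.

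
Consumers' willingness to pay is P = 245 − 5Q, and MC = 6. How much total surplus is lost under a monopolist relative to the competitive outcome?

Competitive firms price at marginal cost: P = 6, giving Q = 47.8.
Monopoly sets MR = MC: 245 − 10Q = 6 ⇒ Q = 23.9, P = 245 − 5·23.9 = 125.5.
DWL is the triangle between Q = 23.9 and Q = 47.8: ½·(47.8 − 23.9)·(125.5 − 6) = 1428.025.

DWL = 1428.025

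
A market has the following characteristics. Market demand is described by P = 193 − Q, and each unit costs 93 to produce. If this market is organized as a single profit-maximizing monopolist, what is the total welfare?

TS = 3750

Monopoly sets MR = MC: 193 − 2Q = 93 ⇒ Q = 50, P = 193 − 50 = 143.
CS = ½·(193 − 143)·50 = 1250; PS = (143 − 93)·50 = 2500; TS = 3750.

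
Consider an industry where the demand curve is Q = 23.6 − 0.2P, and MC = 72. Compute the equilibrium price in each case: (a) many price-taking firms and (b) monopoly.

Competition: P = 72; Monopoly: P = 95

Inverting demand: P = 118 − 5Q.
Perfect competition: P = MC = 72, so 118 − 5Q = 72 and Q = 9.2.
Monopoly sets MR = MC: 118 − 10Q = 72 ⇒ Q = 4.6, P = 118 − 5·4.6 = 95.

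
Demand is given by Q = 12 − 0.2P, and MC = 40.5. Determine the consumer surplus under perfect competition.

CS = 38.025

Inverting demand: P = 60 − 5Q.
Under competition P = MC = 40.5, so Q = (60 − 40.5)/5 = 3.9.
CS = ½·(60 − 40.5)·3.9 = 38.025.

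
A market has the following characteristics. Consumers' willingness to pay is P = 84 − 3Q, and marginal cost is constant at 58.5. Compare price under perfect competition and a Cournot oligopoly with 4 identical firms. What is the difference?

Perfect competition: P = MC = 58.5, so 84 − 3Q = 58.5 and Q = 8.5.
With 4 symmetric Cournot firms, each firm's FOC gives 84 − 15q = 58.5, so q = 1.7, Q = 4·1.7 = 6.8, and P = 63.6.
Change in price: 63.6 − 58.5 = 5.1.

P rises by 5.1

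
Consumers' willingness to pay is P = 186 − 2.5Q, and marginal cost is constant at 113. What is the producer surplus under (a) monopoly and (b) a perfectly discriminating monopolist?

A monopolist chooses Q where MR = MC. MR = 186 − 5Q; setting this equal to 113 gives Q = 14.6 and P = 149.5.
PS = (149.5 − 113)·14.6 = 532.9.
A perfectly discriminating monopolist sells every unit with P(Q) ≥ MC(Q), so output equals the competitive quantity Q = 29.2. Each buyer pays their reservation price, so CS = 0 and the firm captures all surplus.
PS = ½·(186 − 113)·29.2 = 1065.8.

Monopoly: PS = 532.9; Perfect PD: PS = 1065.8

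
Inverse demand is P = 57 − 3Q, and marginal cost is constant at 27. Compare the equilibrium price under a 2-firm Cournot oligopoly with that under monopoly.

Cournot: P = 37; Monopoly: P = 42

Cournot with 2 identical firms: the symmetric best-response condition is 57 − 9q = 27. Each firm produces q = 10/3, total output Q = 20/3, price P = 37.
The monopolist equates marginal revenue to marginal cost: 57 − 6Q = 27, so Q = 5. From demand, P = 42.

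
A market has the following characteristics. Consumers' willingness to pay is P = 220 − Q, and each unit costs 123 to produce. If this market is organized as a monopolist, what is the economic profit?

The monopolist equates marginal revenue to marginal cost: 220 − 2Q = 123, so Q = 48.5. From demand, P = 171.5.
Profit = (171.5 − 123)·48.5 = 2352.25.

Profit = 2352.25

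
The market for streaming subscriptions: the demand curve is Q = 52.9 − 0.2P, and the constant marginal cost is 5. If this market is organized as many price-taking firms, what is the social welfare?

TS = 6734.025

Inverting demand: P = 264.5 − 5Q.
Under competition P = MC = 5, so Q = (264.5 − 5)/5 = 51.9.
CS = ½·(264.5 − 5)·51.9 = 6734.025; PS = (5 − 5)·51.9 = 0; TS = 6734.025.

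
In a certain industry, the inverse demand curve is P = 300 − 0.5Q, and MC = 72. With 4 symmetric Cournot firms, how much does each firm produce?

Cournot with 4 identical firms: the symmetric best-response condition is 300 − 2.5q = 72. Each firm produces q = 91.2, total output Q = 364.8, price P = 117.6.

q_i = 91.2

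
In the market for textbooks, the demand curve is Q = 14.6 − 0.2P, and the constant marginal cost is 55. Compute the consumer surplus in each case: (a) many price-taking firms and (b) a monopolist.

Inverting demand: P = 73 − 5Q.
Perfect competition: P = MC = 55, so 73 − 5Q = 55 and Q = 3.6.
CS = ½·(73 − 55)·3.6 = 32.4.
Monopoly sets MR = MC: 73 − 10Q = 55 ⇒ Q = 1.8, P = 73 − 5·1.8 = 64.
CS = ½·(73 − 64)·1.8 = 8.1.

Competition: CS = 32.4; Monopoly: CS = 8.1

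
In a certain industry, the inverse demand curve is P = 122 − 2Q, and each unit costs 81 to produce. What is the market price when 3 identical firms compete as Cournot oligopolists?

With 3 symmetric Cournot firms, each firm's FOC gives 122 − 8q = 81, so q = 5.125, Q = 3·5.125 = 15.375, and P = 91.25.

P = 91.25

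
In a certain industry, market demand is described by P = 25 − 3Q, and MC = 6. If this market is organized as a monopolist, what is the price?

P = 15.5

The monopolist equates marginal revenue to marginal cost: 25 − 6Q = 6, so Q = 19/6. From demand, P = 15.5.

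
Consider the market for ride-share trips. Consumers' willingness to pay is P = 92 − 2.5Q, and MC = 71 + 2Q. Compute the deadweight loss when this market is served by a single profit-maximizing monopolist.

Competitive equilibrium sets price equal to marginal cost: 92 − 2.5Q = 71 + 2Q, so Q = 14/3 and P = 241/3.
A monopolist chooses Q where MR = MC. MR = 92 − 5Q; setting this equal to 71 + 2Q gives Q = 3 and P = 84.5.
CS = ½·(92 − 241/3)·14/3 = 245/9; PS = (241/3·14/3 − 71·14/3 − ½·2·(14/3)²) = 196/9; TS = 49.
CS = ½·(92 − 84.5)·3 = 11.25; PS = (84.5·3 − 71·3 − ½·2·3²) = 31.5; TS = 42.75.
DWL = 49 − 42.75 = 6.25.

DWL = 6.25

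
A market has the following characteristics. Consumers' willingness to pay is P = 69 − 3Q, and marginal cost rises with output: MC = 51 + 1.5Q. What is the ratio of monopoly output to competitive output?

Q_m/Q_c = 0.6

The monopolist equates marginal revenue to marginal cost: 69 − 6Q = 51 + 1.5Q, so Q = 2.4. From demand, P = 61.8.
Under competition P = MC: 69 − 3Q = 51 + 1.5Q ⇒ Q = 4, P = 57.
Ratio Q_m/Q_c = 2.4/4 = 0.6.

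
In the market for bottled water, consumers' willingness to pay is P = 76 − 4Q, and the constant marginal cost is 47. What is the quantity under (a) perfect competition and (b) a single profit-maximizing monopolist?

Competition: Q = 7.25; Monopoly: Q = 3.625

Competitive firms price at marginal cost: P = 47, giving Q = 7.25.
The monopolist equates marginal revenue to marginal cost: 76 − 8Q = 47, so Q = 3.625. From demand, P = 61.5.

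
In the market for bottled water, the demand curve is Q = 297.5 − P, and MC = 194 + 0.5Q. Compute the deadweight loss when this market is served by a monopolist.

DWL = 571.32

Inverting demand: P = 297.5 − Q.
Under competition P = MC: 297.5 − Q = 194 + 0.5Q ⇒ Q = 69, P = 228.5.
A monopolist chooses Q where MR = MC. MR = 297.5 − 2Q; setting this equal to 194 + 0.5Q gives Q = 41.4 and P = 256.1.
CS = ½·(297.5 − 228.5)·69 = 2380.5; PS = (228.5·69 − 194·69 − ½·0.5·69²) = 1190.25; TS = 3570.75.
CS = ½·(297.5 − 256.1)·41.4 = 856.98; PS = (256.1·41.4 − 194·41.4 − ½·0.5·41.4²) = 2142.45; TS = 2999.43.
DWL = 3570.75 − 2999.43 = 571.32.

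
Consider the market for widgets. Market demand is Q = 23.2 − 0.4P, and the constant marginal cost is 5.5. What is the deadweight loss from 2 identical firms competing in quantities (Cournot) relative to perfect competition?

DWL = 61.25

Inverting demand: P = 58 − 2.5Q.
Competitive firms price at marginal cost: P = 5.5, giving Q = 21.
In a 2-firm Cournot equilibrium, symmetry and the first-order condition give q = (58 − 5.5)/(7.5) = 7. So Q = 14 and P = 23.
DWL is the triangle between Q = 14 and Q = 21: ½·(21 − 14)·(23 − 5.5) = 61.25.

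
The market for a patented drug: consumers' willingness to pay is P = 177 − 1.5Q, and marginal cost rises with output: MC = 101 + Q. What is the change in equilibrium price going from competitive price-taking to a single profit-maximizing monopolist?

P rises by 17.1

Under competition P = MC: 177 − 1.5Q = 101 + Q ⇒ Q = 30.4, P = 131.4.
Monopoly sets MR = MC: 177 − 3Q = 101 + Q ⇒ Q = 19, P = 177 − 1.5·19 = 148.5.
Change in equilibrium price: 148.5 − 131.4 = 17.1.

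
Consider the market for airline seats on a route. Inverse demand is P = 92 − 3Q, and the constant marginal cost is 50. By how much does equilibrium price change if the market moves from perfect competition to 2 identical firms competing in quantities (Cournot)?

Under competition P = MC = 50, so Q = (92 − 50)/3 = 14.
With 2 symmetric Cournot firms, each firm's FOC gives 92 − 9q = 50, so q = 14/3, Q = 2·14/3 = 28/3, and P = 64.
Change in equilibrium price: 64 − 50 = 14.

Equilibrium price rises by 14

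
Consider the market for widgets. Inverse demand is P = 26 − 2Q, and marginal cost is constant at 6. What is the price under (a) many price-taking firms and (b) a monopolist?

Competition: P = 6; Monopoly: P = 16

Under competition P = MC = 6, so Q = (26 − 6)/2 = 10.
The monopolist equates marginal revenue to marginal cost: 26 − 4Q = 6, so Q = 5. From demand, P = 16.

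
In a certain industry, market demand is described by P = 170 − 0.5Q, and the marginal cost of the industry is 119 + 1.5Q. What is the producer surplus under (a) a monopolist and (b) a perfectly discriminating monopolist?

Monopoly: PS = 520.2; Perfect PD: PS = 650.25

A monopolist chooses Q where MR = MC. MR = 170 − Q; setting this equal to 119 + 1.5Q gives Q = 20.4 and P = 159.8.
PS = P·Q − VC(Q) = 159.8·20.4 − (119·20.4 + ½·1.5·20.4²) = 520.2.
Under first-degree price discrimination the firm charges each unit its demand price and produces up to where P = MC, i.e. Q = 25.5. Consumer surplus is zero; producer surplus equals total surplus.
PS = ½·(170 − 119)·25.5 = 650.25.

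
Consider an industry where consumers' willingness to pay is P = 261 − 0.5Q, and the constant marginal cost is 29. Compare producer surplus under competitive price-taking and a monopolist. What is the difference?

PS rises by 26912

Perfect competition: P = MC = 29, so 261 − 0.5Q = 29 and Q = 464.
PS = (29 − 29)·464 = 0.
The monopolist equates marginal revenue to marginal cost: 261 − Q = 29, so Q = 232. From demand, P = 145.
PS = (145 − 29)·232 = 26912.
Change in producer surplus: 26912 − 0 = 26912.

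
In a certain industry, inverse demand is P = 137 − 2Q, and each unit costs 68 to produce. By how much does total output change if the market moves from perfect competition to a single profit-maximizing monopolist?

Q falls by 17.25

Competitive firms price at marginal cost: P = 68, giving Q = 34.5.
Monopoly sets MR = MC: 137 − 4Q = 68 ⇒ Q = 17.25, P = 137 − 2·17.25 = 102.5.
Change in total output: 17.25 − 34.5 = −17.25.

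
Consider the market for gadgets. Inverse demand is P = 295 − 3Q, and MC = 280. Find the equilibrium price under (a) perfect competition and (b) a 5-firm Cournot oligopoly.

Competition: P = 280; Cournot: P = 282.5

Under competition P = MC = 280, so Q = (295 − 280)/3 = 5.
In a 5-firm Cournot equilibrium, symmetry and the first-order condition give q = (295 − 280)/(18) = 5/6. So Q = 25/6 and P = 282.5.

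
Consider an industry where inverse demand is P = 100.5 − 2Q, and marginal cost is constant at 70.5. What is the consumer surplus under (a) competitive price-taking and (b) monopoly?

Competition: CS = 225; Monopoly: CS = 56.25

Competitive firms price at marginal cost: P = 70.5, giving Q = 15.
CS = ½·(100.5 − 70.5)·15 = 225.
A monopolist chooses Q where MR = MC. MR = 100.5 − 4Q; setting this equal to 70.5 gives Q = 7.5 and P = 85.5.
CS = ½·(100.5 − 85.5)·7.5 = 56.25.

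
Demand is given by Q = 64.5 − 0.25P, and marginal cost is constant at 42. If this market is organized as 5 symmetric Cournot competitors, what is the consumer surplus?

Inverting demand: P = 258 − 4Q.
Cournot with 5 identical firms: the symmetric best-response condition is 258 − 24q = 42. Each firm produces q = 9, total output Q = 45, price P = 78.
CS = ½·(258 − 78)·45 = 4050.

CS = 4050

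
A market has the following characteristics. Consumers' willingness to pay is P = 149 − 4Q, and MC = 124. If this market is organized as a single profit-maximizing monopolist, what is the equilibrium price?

A monopolist chooses Q where MR = MC. MR = 149 − 8Q; setting this equal to 124 gives Q = 3.125 and P = 136.5.

P = 136.5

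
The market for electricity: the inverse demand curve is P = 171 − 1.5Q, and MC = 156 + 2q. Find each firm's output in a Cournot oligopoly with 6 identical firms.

With 6 symmetric Cournot firms, each firm's FOC gives 171 − 10.5q = 156 + 2q, so q = 1.2, Q = 6·1.2 = 7.2, and P = 160.2.

q_i = 1.2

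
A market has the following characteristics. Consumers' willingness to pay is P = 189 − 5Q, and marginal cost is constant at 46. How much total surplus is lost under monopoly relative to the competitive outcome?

Competitive firms price at marginal cost: P = 46, giving Q = 28.6.
A monopolist chooses Q where MR = MC. MR = 189 − 10Q; setting this equal to 46 gives Q = 14.3 and P = 117.5.
DWL is the triangle between Q = 14.3 and Q = 28.6: ½·(28.6 − 14.3)·(117.5 − 46) = 511.225.

DWL = 511.225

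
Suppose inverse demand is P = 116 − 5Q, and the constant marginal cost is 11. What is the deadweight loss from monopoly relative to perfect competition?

DWL = 275.625

Under competition P = MC = 11, so Q = (116 − 11)/5 = 21.
A monopolist chooses Q where MR = MC. MR = 116 − 10Q; setting this equal to 11 gives Q = 10.5 and P = 63.5.
DWL is the triangle between Q = 10.5 and Q = 21: ½·(21 − 10.5)·(63.5 − 11) = 275.625.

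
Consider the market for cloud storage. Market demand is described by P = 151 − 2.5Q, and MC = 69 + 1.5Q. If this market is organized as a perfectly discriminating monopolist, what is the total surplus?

A perfectly discriminating monopolist sells every unit with P(Q) ≥ MC(Q), so output equals the competitive quantity Q = 20.5. Each buyer pays their reservation price, so CS = 0 and the firm captures all surplus.
TS = 840.5 (equal to competitive TS).

TS = 840.5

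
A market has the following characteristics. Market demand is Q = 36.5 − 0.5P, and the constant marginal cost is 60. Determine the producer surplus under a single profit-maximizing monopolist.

Inverting demand: P = 73 − 2Q.
Monopoly sets MR = MC: 73 − 4Q = 60 ⇒ Q = 3.25, P = 73 − 2·3.25 = 66.5.
PS = (66.5 − 60)·3.25 = 21.125.

PS = 21.125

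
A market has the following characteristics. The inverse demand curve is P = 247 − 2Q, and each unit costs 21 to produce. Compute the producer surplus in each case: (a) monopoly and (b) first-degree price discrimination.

Monopoly: PS = 6384.5; Perfect PD: PS = 12769

A monopolist chooses Q where MR = MC. MR = 247 − 4Q; setting this equal to 21 gives Q = 56.5 and P = 134.
PS = (134 − 21)·56.5 = 6384.5.
With perfect price discrimination, output is the efficient level Q = 113 (where demand meets MC), but every buyer pays their willingness to pay: CS = 0 and PS = total surplus.
PS = ½·(247 − 21)·113 = 12769.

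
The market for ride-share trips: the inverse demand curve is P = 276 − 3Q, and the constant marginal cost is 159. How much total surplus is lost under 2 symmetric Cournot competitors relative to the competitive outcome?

Perfect competition: P = MC = 159, so 276 − 3Q = 159 and Q = 39.
In a 2-firm Cournot equilibrium, symmetry and the first-order condition give q = (276 − 159)/(9) = 13. So Q = 26 and P = 198.
DWL is the triangle between Q = 26 and Q = 39: ½·(39 − 26)·(198 − 159) = 253.5.

DWL = 253.5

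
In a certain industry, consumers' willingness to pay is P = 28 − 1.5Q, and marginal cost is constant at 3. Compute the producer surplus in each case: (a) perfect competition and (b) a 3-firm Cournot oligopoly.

Competitive firms price at marginal cost: P = 3, giving Q = 50/3.
PS = (3 − 3)·50/3 = 0.
Cournot with 3 identical firms: the symmetric best-response condition is 28 − 6q = 3. Each firm produces q = 25/6, total output Q = 12.5, price P = 9.25.
PS = (9.25 − 3)·12.5 = 78.125.

Competition: PS = 0; Cournot: PS = 78.125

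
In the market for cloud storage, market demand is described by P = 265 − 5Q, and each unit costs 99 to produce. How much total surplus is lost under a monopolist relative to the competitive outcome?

Perfect competition: P = MC = 99, so 265 − 5Q = 99 and Q = 33.2.
Monopoly sets MR = MC: 265 − 10Q = 99 ⇒ Q = 16.6, P = 265 − 5·16.6 = 182.
DWL is the triangle between Q = 16.6 and Q = 33.2: ½·(33.2 − 16.6)·(182 − 99) = 688.9.

DWL = 688.9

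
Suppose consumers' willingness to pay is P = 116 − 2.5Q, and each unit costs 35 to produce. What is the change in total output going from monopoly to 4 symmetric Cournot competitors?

A monopolist chooses Q where MR = MC. MR = 116 − 5Q; setting this equal to 35 gives Q = 16.2 and P = 75.5.
Cournot with 4 identical firms: the symmetric best-response condition is 116 − 12.5q = 35. Each firm produces q = 6.48, total output Q = 25.92, price P = 51.2.
Change in total output: 25.92 − 16.2 = 9.72.

Total output rises by 9.72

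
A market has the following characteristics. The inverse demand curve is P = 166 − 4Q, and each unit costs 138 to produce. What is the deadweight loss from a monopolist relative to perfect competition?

Perfect competition: P = MC = 138, so 166 − 4Q = 138 and Q = 7.
Monopoly sets MR = MC: 166 − 8Q = 138 ⇒ Q = 3.5, P = 166 − 4·3.5 = 152.
DWL is the triangle between Q = 3.5 and Q = 7: ½·(7 − 3.5)·(152 − 138) = 24.5.

DWL = 24.5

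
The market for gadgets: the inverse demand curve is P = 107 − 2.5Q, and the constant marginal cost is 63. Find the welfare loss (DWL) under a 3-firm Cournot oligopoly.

Perfect competition: P = MC = 63, so 107 − 2.5Q = 63 and Q = 17.6.
Cournot with 3 identical firms: the symmetric best-response condition is 107 − 10q = 63. Each firm produces q = 4.4, total output Q = 13.2, price P = 74.
DWL is the triangle between Q = 13.2 and Q = 17.6: ½·(17.6 − 13.2)·(74 − 63) = 24.2.

DWL = 24.2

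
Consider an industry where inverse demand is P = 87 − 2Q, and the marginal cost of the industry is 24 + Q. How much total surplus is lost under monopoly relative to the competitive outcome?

Competitive equilibrium sets price equal to marginal cost: 87 − 2Q = 24 + Q, so Q = 21 and P = 45.
Monopoly sets MR = MC: 87 − 4Q = 24 + Q ⇒ Q = 12.6, P = 87 − 2·12.6 = 61.8.
CS = ½·(87 − 45)·21 = 441; PS = (45·21 − 24·21 − ½·1·21²) = 220.5; TS = 661.5.
CS = ½·(87 − 61.8)·12.6 = 158.76; PS = (61.8·12.6 − 24·12.6 − ½·1·12.6²) = 396.9; TS = 555.66.
DWL = 661.5 − 555.66 = 105.84.

DWL = 105.84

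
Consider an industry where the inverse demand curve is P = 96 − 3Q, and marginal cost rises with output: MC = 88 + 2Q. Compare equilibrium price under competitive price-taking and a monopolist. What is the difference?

Under competition P = MC: 96 − 3Q = 88 + 2Q ⇒ Q = 1.6, P = 91.2.
The monopolist equates marginal revenue to marginal cost: 96 − 6Q = 88 + 2Q, so Q = 1. From demand, P = 93.
Change in equilibrium price: 93 − 91.2 = 1.8.

Equilibrium price rises by 1.8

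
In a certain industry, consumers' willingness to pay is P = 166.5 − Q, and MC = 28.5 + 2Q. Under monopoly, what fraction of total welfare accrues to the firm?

The monopolist equates marginal revenue to marginal cost: 166.5 − 2Q = 28.5 + 2Q, so Q = 34.5. From demand, P = 132.
CS = ½·(166.5 − 132)·34.5 = 595.125.
PS = P·Q − VC(Q) = 132·34.5 − (28.5·34.5 + ½·2·34.5²) = 2380.5.
Share captured = PS/TS = 2380.5/2975.625 = 0.8.

PS/TS = 0.8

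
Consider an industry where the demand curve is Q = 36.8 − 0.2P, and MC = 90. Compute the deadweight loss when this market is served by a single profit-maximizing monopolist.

Inverting demand: P = 184 − 5Q.
Perfect competition: P = MC = 90, so 184 − 5Q = 90 and Q = 18.8.
A monopolist chooses Q where MR = MC. MR = 184 − 10Q; setting this equal to 90 gives Q = 9.4 and P = 137.
DWL is the triangle between Q = 9.4 and Q = 18.8: ½·(18.8 − 9.4)·(137 − 90) = 220.9.

DWL = 220.9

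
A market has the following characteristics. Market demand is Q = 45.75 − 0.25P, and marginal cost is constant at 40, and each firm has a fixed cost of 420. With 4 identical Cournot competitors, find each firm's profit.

Inverting demand: P = 183 − 4Q.
With 4 symmetric Cournot firms, each firm's FOC gives 183 − 20q = 40, so q = 7.15, Q = 4·7.15 = 28.6, and P = 68.6.
Each firm's profit = (68.6 − 40)·7.15 − 420 = −215.51.

π_i = −215.51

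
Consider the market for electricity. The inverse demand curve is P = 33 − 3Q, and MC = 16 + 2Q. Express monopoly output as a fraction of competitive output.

Q_m/Q_c = 0.625

A monopolist chooses Q where MR = MC. MR = 33 − 6Q; setting this equal to 16 + 2Q gives Q = 2.125 and P = 26.625.
Competitive equilibrium sets price equal to marginal cost: 33 − 3Q = 16 + 2Q, so Q = 3.4 and P = 22.8.
Ratio Q_m/Q_c = 2.125/3.4 = 0.625.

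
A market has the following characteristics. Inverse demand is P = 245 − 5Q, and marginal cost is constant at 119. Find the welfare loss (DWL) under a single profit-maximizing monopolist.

DWL = 396.9

Competitive firms price at marginal cost: P = 119, giving Q = 25.2.
The monopolist equates marginal revenue to marginal cost: 245 − 10Q = 119, so Q = 12.6. From demand, P = 182.
DWL is the triangle between Q = 12.6 and Q = 25.2: ½·(25.2 − 12.6)·(182 − 119) = 396.9.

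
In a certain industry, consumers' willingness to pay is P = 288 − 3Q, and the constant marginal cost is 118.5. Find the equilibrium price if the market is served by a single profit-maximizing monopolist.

Monopoly sets MR = MC: 288 − 6Q = 118.5 ⇒ Q = 28.25, P = 288 − 3·28.25 = 203.25.

P = 203.25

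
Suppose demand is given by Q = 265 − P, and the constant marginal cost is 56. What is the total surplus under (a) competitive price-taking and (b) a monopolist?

Inverting demand: P = 265 − Q.
Competitive firms price at marginal cost: P = 56, giving Q = 209.
CS = ½·(265 − 56)·209 = 21840.5; PS = (56 − 56)·209 = 0; TS = 21840.5.
The monopolist equates marginal revenue to marginal cost: 265 − 2Q = 56, so Q = 104.5. From demand, P = 160.5.
CS = ½·(265 − 160.5)·104.5 = 5460.125; PS = (160.5 − 56)·104.5 = 10920.25; TS = 16380.375.

Competition: TS = 21840.5; Monopoly: TS = 16380.375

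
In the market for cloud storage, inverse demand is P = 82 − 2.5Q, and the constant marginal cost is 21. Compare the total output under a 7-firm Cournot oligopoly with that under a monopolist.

Cournot: Q = 21.35; Monopoly: Q = 12.2

With 7 symmetric Cournot firms, each firm's FOC gives 82 − 20q = 21, so q = 3.05, Q = 7·3.05 = 21.35, and P = 28.625.
The monopolist equates marginal revenue to marginal cost: 82 − 5Q = 21, so Q = 12.2. From demand, P = 51.5.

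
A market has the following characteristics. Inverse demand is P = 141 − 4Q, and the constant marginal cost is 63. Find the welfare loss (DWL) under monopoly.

DWL = 190.125

Under competition P = MC = 63, so Q = (141 − 63)/4 = 19.5.
The monopolist equates marginal revenue to marginal cost: 141 − 8Q = 63, so Q = 9.75. From demand, P = 102.
DWL is the triangle between Q = 9.75 and Q = 19.5: ½·(19.5 − 9.75)·(102 − 63) = 190.125.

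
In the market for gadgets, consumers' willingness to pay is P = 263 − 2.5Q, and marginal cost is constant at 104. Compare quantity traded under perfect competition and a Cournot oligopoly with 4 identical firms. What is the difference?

Perfect competition: P = MC = 104, so 263 − 2.5Q = 104 and Q = 63.6.
Cournot with 4 identical firms: the symmetric best-response condition is 263 − 12.5q = 104. Each firm produces q = 12.72, total output Q = 50.88, price P = 135.8.
Change in quantity traded: 50.88 − 63.6 = −12.72.

Q falls by 12.72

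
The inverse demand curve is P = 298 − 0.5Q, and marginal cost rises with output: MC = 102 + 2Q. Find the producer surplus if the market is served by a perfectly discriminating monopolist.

PS = 7683.2

With perfect price discrimination, output is the efficient level Q = 78.4 (where demand meets MC), but every buyer pays their willingness to pay: CS = 0 and PS = total surplus.
PS = ½·(298 − 102)·78.4 = 7683.2.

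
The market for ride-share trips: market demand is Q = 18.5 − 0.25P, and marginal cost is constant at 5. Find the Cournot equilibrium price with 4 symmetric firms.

Inverting demand: P = 74 − 4Q.
Cournot with 4 identical firms: the symmetric best-response condition is 74 − 20q = 5. Each firm produces q = 3.45, total output Q = 13.8, price P = 18.8.

P = 18.8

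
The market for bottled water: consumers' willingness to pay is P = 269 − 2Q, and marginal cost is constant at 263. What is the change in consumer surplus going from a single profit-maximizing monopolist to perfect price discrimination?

Monopoly sets MR = MC: 269 − 4Q = 263 ⇒ Q = 1.5, P = 269 − 2·1.5 = 266.
CS = ½·(269 − 266)·1.5 = 2.25.
Under first-degree price discrimination the firm charges each unit its demand price and produces up to where P = MC, i.e. Q = 3. Consumer surplus is zero; producer surplus equals total surplus.
CS = 0.
Change in consumer surplus: 0 − 2.25 = −2.25.

CS falls by 2.25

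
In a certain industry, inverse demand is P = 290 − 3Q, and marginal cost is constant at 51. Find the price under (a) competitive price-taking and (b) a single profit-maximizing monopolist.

Competition: P = 51; Monopoly: P = 170.5

Perfect competition: P = MC = 51, so 290 − 3Q = 51 and Q = 239/3.
A monopolist chooses Q where MR = MC. MR = 290 − 6Q; setting this equal to 51 gives Q = 239/6 and P = 170.5.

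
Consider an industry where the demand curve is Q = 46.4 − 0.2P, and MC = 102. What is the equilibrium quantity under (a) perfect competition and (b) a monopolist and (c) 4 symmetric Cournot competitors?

Competition: Q = 26; Monopoly: Q = 13; Cournot: Q = 20.8

Inverting demand: P = 232 − 5Q.
Perfect competition: P = MC = 102, so 232 − 5Q = 102 and Q = 26.
Monopoly sets MR = MC: 232 − 10Q = 102 ⇒ Q = 13, P = 232 − 5·13 = 167.
In a 4-firm Cournot equilibrium, symmetry and the first-order condition give q = (232 − 102)/(25) = 5.2. So Q = 20.8 and P = 128.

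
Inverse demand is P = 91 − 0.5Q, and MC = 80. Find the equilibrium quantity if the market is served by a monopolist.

The monopolist equates marginal revenue to marginal cost: 91 − Q = 80, so Q = 11. From demand, P = 85.5.

Q = 11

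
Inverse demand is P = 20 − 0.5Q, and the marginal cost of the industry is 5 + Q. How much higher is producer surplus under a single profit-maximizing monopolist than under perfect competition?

PS rises by 6.25

Competitive equilibrium sets price equal to marginal cost: 20 − 0.5Q = 5 + Q, so Q = 10 and P = 15.
PS = P·Q − VC(Q) = 15·10 − (5·10 + ½·1·10²) = 50.
A monopolist chooses Q where MR = MC. MR = 20 − Q; setting this equal to 5 + Q gives Q = 7.5 and P = 16.25.
PS = P·Q − VC(Q) = 16.25·7.5 − (5·7.5 + ½·1·7.5²) = 56.25.
Change in producer surplus: 56.25 − 50 = 6.25.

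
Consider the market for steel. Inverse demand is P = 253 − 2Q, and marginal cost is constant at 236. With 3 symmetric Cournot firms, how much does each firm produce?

q_i = 2.125

In a 3-firm Cournot equilibrium, symmetry and the first-order condition give q = (253 − 236)/(8) = 2.125. So Q = 6.375 and P = 240.25.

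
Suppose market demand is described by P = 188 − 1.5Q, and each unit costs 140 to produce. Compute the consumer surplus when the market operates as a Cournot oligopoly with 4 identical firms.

In a 4-firm Cournot equilibrium, symmetry and the first-order condition give q = (188 − 140)/(7.5) = 6.4. So Q = 25.6 and P = 149.6.
CS = ½·(188 − 149.6)·25.6 = 491.52.

CS = 491.52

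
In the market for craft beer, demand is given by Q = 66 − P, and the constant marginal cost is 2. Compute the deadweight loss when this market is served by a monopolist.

Inverting demand: P = 66 − Q.
Competitive firms price at marginal cost: P = 2, giving Q = 64.
The monopolist equates marginal revenue to marginal cost: 66 − 2Q = 2, so Q = 32. From demand, P = 34.
DWL is the triangle between Q = 32 and Q = 64: ½·(64 − 32)·(34 − 2) = 512.

DWL = 512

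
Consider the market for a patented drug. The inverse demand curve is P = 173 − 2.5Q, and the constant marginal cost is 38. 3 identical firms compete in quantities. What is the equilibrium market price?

P = 71.75

Cournot with 3 identical firms: the symmetric best-response condition is 173 − 10q = 38. Each firm produces q = 13.5, total output Q = 40.5, price P = 71.75.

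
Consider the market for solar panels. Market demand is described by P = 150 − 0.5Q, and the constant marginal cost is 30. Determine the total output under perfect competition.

Competitive firms price at marginal cost: P = 30, giving Q = 240.

Q = 240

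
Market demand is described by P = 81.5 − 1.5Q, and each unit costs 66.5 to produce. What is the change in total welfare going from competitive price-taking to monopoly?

Competitive firms price at marginal cost: P = 66.5, giving Q = 10.
CS = ½·(81.5 − 66.5)·10 = 75; PS = (66.5 − 66.5)·10 = 0; TS = 75.
A monopolist chooses Q where MR = MC. MR = 81.5 − 3Q; setting this equal to 66.5 gives Q = 5 and P = 74.
CS = ½·(81.5 − 74)·5 = 18.75; PS = (74 − 66.5)·5 = 37.5; TS = 56.25.
Change in total welfare: 56.25 − 75 = −18.75.

Total welfare falls by 18.75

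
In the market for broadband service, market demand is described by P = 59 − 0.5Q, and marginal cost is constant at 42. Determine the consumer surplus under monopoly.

CS = 72.25

The monopolist equates marginal revenue to marginal cost: 59 − Q = 42, so Q = 17. From demand, P = 50.5.
CS = ½·(59 − 50.5)·17 = 72.25.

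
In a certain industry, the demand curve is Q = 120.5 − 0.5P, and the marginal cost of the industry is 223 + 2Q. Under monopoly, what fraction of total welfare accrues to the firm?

PS/TS = 0.75

Inverting demand: P = 241 − 2Q.
The monopolist equates marginal revenue to marginal cost: 241 − 4Q = 223 + 2Q, so Q = 3. From demand, P = 235.
CS = ½·(241 − 235)·3 = 9.
PS = P·Q − VC(Q) = 235·3 − (223·3 + ½·2·3²) = 27.
Share captured = PS/TS = 27/36 = 0.75.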